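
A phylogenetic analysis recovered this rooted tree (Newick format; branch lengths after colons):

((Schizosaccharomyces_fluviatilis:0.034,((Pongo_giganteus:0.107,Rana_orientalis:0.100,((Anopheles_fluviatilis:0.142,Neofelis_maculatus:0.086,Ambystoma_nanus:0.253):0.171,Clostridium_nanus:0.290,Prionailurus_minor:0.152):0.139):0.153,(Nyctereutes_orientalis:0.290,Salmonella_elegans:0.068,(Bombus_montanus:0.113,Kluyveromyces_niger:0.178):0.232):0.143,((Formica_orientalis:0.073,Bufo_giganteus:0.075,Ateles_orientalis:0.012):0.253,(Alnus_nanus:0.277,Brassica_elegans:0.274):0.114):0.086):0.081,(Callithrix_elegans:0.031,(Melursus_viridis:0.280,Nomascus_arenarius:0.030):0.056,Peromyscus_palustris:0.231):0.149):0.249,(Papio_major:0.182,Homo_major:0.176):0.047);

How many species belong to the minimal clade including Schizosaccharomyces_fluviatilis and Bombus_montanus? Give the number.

21

The MRCA of Schizosaccharomyces_fluviatilis and Bombus_montanus is the node subtending (Schizosaccharomyces_fluviatilis,((Pongo_giganteus,Rana_orientalis,((Anopheles_fluviatilis,Neofelis_maculatus,Ambystoma_nanus),Clostridium_nanus,Prionailurus_minor)),(Nyctereutes_orientalis,Salmonella_elegans,(Bombus_montanus,Kluyveromyces_niger)),((Formica_orientalis,Bufo_giganteus,Ateles_orientalis),(Alnus_nanus,Brassica_elegans))),(Callithrix_elegans,(Melursus_viridis,Nomascus_arenarius),Peromyscus_palustris)).
That clade contains 21 terminal taxa: Alnus_nanus, Ambystoma_nanus, Anopheles_fluviatilis, Ateles_orientalis, Bombus_montanus, Brassica_elegans, Bufo_giganteus, Callithrix_elegans, Clostridium_nanus, Formica_orientalis, Kluyveromyces_niger, Melursus_viridis, Neofelis_maculatus, Nomascus_arenarius, Nyctereutes_orientalis, Peromyscus_palustris, Pongo_giganteus, Prionailurus_minor, Rana_orientalis, Salmonella_elegans, Schizosaccharomyces_fluviatilis.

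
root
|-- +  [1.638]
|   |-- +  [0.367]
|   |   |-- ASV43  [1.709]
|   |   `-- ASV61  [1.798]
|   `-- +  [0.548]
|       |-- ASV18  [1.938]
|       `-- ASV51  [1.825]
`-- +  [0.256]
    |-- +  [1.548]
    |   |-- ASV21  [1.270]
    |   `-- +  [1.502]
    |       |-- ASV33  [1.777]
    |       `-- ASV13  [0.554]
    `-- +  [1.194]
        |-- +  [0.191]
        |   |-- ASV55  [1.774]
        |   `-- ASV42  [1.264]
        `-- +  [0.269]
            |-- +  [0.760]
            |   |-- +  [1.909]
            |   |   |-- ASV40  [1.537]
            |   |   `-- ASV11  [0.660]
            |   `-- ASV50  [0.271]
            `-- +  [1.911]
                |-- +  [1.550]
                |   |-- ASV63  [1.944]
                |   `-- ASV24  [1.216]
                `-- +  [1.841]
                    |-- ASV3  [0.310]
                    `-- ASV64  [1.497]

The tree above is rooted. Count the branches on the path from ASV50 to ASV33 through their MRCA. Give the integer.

7

The MRCA of ASV50 and ASV33 is the node subtending ((ASV21,(ASV33,ASV13)),((ASV55,ASV42),(((ASV40,ASV11),ASV50),((ASV63,ASV24),(ASV3,ASV64))))).
From ASV50 up to that node: 4 branches. From ASV33 up to the same node: 3 branches. Total: 4 + 3 = 7.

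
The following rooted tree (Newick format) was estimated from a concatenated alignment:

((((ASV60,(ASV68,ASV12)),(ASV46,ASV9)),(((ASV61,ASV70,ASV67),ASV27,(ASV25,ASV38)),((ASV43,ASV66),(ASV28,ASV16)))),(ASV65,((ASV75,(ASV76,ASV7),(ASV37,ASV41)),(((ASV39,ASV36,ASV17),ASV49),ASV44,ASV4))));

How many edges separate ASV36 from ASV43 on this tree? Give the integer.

11

The MRCA of ASV36 and ASV43 is the root of the tree.
From ASV36 up to that node: 6 branches. From ASV43 up to the same node: 5 branches. Total: 6 + 5 = 11.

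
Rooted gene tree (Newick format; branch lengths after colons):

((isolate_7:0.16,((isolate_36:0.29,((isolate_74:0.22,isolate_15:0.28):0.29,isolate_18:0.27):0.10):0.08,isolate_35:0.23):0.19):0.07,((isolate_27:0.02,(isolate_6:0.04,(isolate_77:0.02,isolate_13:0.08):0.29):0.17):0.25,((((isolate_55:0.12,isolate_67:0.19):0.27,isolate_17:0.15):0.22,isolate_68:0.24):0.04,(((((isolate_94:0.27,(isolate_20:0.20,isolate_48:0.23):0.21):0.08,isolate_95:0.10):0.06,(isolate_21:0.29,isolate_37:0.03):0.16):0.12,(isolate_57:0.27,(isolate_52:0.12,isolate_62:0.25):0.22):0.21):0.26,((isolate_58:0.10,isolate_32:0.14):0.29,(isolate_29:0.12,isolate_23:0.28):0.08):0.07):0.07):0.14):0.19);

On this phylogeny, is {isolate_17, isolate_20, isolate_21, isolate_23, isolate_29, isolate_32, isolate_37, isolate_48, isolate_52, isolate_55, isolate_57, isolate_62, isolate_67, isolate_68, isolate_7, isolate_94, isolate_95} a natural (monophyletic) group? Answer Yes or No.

No

The MRCA of the listed taxa is the root, so the smallest clade containing them is the whole tree.
That clade also contains isolate_13, isolate_15, isolate_18, isolate_27, isolate_35, isolate_36, isolate_58, isolate_6, isolate_74, isolate_77, which are not in the proposed group, so the group is not monophyletic.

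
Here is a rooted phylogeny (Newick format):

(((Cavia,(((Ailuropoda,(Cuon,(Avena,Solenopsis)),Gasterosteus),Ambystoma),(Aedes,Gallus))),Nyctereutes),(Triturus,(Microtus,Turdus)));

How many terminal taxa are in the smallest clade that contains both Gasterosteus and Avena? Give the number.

The MRCA of Gasterosteus and Avena is the node subtending (Ailuropoda,(Cuon,(Avena,Solenopsis)),Gasterosteus).
That clade contains 5 terminal taxa: Ailuropoda, Avena, Cuon, Gasterosteus, Solenopsis.

5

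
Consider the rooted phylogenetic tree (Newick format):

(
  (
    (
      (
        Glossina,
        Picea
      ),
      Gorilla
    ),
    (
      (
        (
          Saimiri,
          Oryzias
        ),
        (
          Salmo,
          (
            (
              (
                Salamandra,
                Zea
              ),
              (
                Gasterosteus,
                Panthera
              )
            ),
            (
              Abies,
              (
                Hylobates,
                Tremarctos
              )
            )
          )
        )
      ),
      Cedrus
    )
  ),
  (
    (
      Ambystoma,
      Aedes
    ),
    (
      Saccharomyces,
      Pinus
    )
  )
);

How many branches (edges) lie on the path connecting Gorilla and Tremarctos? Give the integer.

9

The MRCA of Gorilla and Tremarctos is the node subtending (((Glossina,Picea),Gorilla),(((Saimiri,Oryzias),(Salmo,(((Salamandra,Zea),(Gasterosteus,Panthera)),(Abies,(Hylobates,Tremarctos))))),Cedrus)).
From Gorilla up to that node: 2 branches. From Tremarctos up to the same node: 7 branches. Total: 2 + 7 = 9.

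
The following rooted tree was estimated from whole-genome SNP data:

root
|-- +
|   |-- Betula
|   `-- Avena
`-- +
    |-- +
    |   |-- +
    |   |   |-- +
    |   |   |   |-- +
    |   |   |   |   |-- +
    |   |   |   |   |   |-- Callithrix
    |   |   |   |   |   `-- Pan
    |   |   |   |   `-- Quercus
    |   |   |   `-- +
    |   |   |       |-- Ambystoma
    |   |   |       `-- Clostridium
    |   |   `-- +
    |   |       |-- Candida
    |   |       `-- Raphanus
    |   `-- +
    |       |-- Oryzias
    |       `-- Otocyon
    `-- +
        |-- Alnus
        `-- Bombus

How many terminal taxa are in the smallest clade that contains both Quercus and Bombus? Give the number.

The MRCA of Quercus and Bombus is the node subtending ((((((Callithrix,Pan),Quercus),(Ambystoma,Clostridium)),(Candida,Raphanus)),(Oryzias,Otocyon)),(Alnus,Bombus)).
That clade contains 11 terminal taxa: Alnus, Ambystoma, Bombus, Callithrix, Candida, Clostridium, Oryzias, Otocyon, Pan, Quercus, Raphanus.

11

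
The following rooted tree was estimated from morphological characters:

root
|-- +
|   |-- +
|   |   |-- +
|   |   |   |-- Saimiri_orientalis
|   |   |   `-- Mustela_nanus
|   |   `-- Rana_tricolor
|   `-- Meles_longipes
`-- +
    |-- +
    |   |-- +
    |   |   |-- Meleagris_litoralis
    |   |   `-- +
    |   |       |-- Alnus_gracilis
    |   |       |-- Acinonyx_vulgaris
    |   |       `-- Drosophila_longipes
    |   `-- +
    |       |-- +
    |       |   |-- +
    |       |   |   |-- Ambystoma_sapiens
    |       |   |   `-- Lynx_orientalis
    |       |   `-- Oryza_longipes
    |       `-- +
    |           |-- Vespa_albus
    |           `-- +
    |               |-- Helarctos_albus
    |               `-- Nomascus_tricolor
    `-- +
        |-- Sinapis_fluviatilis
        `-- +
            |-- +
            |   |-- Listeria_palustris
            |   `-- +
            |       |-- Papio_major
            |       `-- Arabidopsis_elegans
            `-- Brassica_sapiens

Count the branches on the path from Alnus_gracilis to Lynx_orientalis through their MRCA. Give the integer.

The MRCA of Alnus_gracilis and Lynx_orientalis is the node subtending ((Meleagris_litoralis,(Alnus_gracilis,Acinonyx_vulgaris,Drosophila_longipes)),(((Ambystoma_sapiens,Lynx_orientalis),Oryza_longipes),(Vespa_albus,(Helarctos_albus,Nomascus_tricolor)))).
From Alnus_gracilis up to that node: 3 branches. From Lynx_orientalis up to the same node: 4 branches. Total: 3 + 4 = 7.

7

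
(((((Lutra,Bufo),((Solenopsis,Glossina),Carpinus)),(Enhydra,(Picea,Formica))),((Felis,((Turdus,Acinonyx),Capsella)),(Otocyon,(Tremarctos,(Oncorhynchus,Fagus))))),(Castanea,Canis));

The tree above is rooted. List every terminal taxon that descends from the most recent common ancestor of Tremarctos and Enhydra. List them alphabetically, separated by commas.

Tracing Tremarctos: it sits inside (Tremarctos,(Oncorhynchus,Fagus)).
Tracing Enhydra: it sits inside (Enhydra,(Picea,Formica)).
The smallest clade enclosing both is ((((Lutra,Bufo),((Solenopsis,Glossina),Carpinus)),(Enhydra,(Picea,Formica))),((Felis,((Turdus,Acinonyx),Capsella)),(Otocyon,(Tremarctos,(Oncorhynchus,Fagus))))); the answer is its 16 terminal taxa in alphabetical order.

Acinonyx, Bufo, Capsella, Carpinus, Enhydra, Fagus, Felis, Formica, Glossina, Lutra, Oncorhynchus, Otocyon, Picea, Solenopsis, Tremarctos, Turdus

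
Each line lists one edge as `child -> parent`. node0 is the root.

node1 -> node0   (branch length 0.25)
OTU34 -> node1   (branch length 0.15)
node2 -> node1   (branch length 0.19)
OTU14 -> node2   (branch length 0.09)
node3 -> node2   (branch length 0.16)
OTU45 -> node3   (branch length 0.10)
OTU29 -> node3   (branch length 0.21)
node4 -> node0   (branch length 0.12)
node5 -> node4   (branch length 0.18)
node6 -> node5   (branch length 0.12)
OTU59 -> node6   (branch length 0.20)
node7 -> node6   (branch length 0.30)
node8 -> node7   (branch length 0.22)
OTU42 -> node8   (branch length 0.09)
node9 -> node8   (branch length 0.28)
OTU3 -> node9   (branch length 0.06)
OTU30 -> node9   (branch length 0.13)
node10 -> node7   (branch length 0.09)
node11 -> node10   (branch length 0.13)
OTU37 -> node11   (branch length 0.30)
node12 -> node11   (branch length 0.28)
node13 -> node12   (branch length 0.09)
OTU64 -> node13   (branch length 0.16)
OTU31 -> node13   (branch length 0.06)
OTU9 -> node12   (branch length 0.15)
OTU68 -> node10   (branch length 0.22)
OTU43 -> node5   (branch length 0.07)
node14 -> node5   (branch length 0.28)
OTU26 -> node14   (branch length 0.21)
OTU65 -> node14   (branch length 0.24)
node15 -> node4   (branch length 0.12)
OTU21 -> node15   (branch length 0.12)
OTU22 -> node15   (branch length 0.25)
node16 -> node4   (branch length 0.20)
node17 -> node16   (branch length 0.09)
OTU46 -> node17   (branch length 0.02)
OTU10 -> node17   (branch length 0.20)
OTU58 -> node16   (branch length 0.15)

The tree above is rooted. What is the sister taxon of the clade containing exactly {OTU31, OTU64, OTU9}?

The clade containing exactly {OTU31, OTU64, OTU9} attaches to the tree at the node subtending (OTU37,((OTU64,OTU31),OTU9)).
The other lineage descending from that same node — the sister group — is the single tip OTU37.

OTU37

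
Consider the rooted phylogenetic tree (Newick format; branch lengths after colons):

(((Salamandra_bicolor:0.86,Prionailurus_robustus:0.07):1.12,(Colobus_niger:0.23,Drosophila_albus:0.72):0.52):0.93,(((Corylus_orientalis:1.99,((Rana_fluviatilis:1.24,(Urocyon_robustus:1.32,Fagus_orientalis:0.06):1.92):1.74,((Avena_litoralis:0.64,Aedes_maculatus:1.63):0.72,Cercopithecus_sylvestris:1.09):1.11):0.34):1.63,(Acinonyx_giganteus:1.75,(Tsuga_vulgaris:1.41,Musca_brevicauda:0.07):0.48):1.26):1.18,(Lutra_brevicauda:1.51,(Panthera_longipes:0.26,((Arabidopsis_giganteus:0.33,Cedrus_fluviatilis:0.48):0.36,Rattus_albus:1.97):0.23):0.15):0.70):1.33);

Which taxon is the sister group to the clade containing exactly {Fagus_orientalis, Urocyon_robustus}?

The clade containing exactly {Fagus_orientalis, Urocyon_robustus} attaches to the tree at the node subtending (Rana_fluviatilis,(Urocyon_robustus,Fagus_orientalis)).
The other lineage descending from that same node — the sister group — is the single tip Rana_fluviatilis.

Rana_fluviatilis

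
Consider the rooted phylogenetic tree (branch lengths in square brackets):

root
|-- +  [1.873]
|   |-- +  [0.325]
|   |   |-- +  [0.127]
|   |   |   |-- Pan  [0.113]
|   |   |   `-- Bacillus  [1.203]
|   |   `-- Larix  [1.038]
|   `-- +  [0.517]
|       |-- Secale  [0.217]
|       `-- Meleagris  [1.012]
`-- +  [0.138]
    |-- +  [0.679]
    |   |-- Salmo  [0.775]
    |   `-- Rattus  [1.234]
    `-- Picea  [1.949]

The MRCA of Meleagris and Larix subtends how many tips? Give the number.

The MRCA of Meleagris and Larix is the node subtending (((Pan,Bacillus),Larix),(Secale,Meleagris)).
That clade contains 5 terminal taxa: Bacillus, Larix, Meleagris, Pan, Secale.

5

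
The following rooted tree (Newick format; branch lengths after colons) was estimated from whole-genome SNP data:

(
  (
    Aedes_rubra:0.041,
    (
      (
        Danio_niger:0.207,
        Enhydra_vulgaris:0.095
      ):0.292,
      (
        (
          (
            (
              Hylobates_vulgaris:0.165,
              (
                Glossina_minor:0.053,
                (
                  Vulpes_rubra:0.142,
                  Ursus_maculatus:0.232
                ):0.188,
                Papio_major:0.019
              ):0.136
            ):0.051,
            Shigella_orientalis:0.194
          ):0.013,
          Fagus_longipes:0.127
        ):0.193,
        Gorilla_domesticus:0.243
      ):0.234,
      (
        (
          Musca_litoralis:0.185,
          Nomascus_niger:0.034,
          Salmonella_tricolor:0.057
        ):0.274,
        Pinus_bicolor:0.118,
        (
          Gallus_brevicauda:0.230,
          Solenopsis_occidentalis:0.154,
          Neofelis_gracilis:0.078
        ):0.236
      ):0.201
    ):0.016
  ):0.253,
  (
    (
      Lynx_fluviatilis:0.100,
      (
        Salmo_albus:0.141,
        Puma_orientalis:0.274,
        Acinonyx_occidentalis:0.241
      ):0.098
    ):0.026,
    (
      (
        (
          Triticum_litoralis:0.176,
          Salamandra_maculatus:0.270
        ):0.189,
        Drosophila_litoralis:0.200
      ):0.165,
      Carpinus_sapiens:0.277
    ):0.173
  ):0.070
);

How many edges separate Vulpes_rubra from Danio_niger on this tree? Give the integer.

9

The MRCA of Vulpes_rubra and Danio_niger is the node subtending ((Danio_niger,Enhydra_vulgaris),((((Hylobates_vulgaris,(Glossina_minor,(Vulpes_rubra,Ursus_maculatus),Papio_major)),Shigella_orientalis),Fagus_longipes),Gorilla_domesticus),((Musca_litoralis,Nomascus_niger,Salmonella_tricolor),Pinus_bicolor,(Gallus_brevicauda,Solenopsis_occidentalis,Neofelis_gracilis))).
From Vulpes_rubra up to that node: 7 branches. From Danio_niger up to the same node: 2 branches. Total: 7 + 2 = 9.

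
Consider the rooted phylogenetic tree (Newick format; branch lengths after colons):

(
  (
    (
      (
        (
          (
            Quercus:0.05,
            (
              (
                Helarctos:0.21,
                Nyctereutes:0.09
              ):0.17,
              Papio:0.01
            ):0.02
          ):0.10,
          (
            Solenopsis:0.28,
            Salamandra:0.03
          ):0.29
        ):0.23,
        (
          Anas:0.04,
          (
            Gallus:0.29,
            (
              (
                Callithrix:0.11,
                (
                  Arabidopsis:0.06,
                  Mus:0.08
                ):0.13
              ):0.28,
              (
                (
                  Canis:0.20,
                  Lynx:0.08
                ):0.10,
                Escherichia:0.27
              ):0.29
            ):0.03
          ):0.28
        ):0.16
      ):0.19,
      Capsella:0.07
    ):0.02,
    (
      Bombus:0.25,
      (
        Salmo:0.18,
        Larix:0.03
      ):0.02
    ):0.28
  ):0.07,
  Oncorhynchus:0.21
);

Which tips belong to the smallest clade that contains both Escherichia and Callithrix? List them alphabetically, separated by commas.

Arabidopsis, Callithrix, Canis, Escherichia, Lynx, Mus

Tracing Escherichia: it sits inside ((Canis,Lynx),Escherichia).
Tracing Callithrix: it sits inside (Callithrix,(Arabidopsis,Mus)).
The smallest clade enclosing both is ((Callithrix,(Arabidopsis,Mus)),((Canis,Lynx),Escherichia)); the answer is its 6 terminal taxa in alphabetical order.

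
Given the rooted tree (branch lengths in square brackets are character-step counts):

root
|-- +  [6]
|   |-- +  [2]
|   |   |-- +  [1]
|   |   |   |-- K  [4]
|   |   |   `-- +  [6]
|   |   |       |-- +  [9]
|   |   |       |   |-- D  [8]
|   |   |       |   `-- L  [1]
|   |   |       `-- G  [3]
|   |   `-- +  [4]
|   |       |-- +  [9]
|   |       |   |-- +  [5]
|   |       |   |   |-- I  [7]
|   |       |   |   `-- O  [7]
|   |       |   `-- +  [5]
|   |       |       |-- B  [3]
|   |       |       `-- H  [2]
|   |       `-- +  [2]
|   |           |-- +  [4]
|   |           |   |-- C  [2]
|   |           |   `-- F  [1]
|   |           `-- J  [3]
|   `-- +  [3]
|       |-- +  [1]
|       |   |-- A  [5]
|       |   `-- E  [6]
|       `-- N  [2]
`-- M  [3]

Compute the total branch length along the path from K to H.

25

The path runs K → … → MRCA → … → H; the MRCA is the node subtending ((K,((D,L),G)),(((I,O),(B,H)),((C,F),J))).
Branch lengths along that path: 4 + 1 + 4 + 9 + 5 + 2 = 25.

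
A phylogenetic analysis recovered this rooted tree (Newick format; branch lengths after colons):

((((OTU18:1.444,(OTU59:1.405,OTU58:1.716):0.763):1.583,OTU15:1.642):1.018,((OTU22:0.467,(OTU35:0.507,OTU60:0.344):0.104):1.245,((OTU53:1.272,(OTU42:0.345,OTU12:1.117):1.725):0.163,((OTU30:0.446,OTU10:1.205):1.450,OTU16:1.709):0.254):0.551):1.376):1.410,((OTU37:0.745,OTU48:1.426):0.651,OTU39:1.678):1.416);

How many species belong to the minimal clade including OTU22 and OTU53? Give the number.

9

The MRCA of OTU22 and OTU53 is the node subtending ((OTU22,(OTU35,OTU60)),((OTU53,(OTU42,OTU12)),((OTU30,OTU10),OTU16))).
That clade contains 9 terminal taxa: OTU10, OTU12, OTU16, OTU22, OTU30, OTU35, OTU42, OTU53, OTU60.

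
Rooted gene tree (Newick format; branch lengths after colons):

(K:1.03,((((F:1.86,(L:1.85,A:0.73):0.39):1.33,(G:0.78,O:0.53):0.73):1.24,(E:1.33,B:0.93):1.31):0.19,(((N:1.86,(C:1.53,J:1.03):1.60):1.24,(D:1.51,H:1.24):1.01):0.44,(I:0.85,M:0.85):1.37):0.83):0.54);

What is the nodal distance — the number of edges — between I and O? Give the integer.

The MRCA of I and O is the node subtending ((((F,(L,A)),(G,O)),(E,B)),(((N,(C,J)),(D,H)),(I,M))).
From I up to that node: 3 branches. From O up to the same node: 4 branches. Total: 3 + 4 = 7.

7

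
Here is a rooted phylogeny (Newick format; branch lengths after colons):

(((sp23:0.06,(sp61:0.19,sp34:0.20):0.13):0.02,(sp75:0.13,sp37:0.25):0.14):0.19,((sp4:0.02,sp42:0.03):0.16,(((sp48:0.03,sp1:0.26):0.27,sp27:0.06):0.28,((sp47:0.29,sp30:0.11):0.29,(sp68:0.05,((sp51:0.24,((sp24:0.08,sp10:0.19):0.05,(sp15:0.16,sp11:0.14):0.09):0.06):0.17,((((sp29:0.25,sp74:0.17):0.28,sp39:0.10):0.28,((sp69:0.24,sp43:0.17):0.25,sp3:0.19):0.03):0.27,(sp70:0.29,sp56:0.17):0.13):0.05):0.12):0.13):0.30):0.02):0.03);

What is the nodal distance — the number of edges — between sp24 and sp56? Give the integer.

7

The MRCA of sp24 and sp56 is the node subtending ((sp51,((sp24,sp10),(sp15,sp11))),((((sp29,sp74),sp39),((sp69,sp43),sp3)),(sp70,sp56))).
From sp24 up to that node: 4 branches. From sp56 up to the same node: 3 branches. Total: 4 + 3 = 7.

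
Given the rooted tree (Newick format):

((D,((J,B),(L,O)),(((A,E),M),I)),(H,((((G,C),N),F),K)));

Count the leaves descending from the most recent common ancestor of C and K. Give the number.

The MRCA of C and K is the node subtending ((((G,C),N),F),K).
That clade contains 5 terminal taxa: C, F, G, K, N.

5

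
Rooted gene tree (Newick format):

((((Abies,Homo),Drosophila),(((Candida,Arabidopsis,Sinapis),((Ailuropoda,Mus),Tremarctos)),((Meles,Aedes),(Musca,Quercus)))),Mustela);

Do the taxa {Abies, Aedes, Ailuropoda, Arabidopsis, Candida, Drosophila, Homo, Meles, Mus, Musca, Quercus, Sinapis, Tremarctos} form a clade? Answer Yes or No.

The most recent common ancestor of these taxa subtends (((Abies,Homo),Drosophila),(((Candida,Arabidopsis,Sinapis),((Ailuropoda,Mus),Tremarctos)),((Meles,Aedes),(Musca,Quercus)))).
That clade has exactly 13 tips — every listed taxon and nothing else — so the group is monophyletic.

Yes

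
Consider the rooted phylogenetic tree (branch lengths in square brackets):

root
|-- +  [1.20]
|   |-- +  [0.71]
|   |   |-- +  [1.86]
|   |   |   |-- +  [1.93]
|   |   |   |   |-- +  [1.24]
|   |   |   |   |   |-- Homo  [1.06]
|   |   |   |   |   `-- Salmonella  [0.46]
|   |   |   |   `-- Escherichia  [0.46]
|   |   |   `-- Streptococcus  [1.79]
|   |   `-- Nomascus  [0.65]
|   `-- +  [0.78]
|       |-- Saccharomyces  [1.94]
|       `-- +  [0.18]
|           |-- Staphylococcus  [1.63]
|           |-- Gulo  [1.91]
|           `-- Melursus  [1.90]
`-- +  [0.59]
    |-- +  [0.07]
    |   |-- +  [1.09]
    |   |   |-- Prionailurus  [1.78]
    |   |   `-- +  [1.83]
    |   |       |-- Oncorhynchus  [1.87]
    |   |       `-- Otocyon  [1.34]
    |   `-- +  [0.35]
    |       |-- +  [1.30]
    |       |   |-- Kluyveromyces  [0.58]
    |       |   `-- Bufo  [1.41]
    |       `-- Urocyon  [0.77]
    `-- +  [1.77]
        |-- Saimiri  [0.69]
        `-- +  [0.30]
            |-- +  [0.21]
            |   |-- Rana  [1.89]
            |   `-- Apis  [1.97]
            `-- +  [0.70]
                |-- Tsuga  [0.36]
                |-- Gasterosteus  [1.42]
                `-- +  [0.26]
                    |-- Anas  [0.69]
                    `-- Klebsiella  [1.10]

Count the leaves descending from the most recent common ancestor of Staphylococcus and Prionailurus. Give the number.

22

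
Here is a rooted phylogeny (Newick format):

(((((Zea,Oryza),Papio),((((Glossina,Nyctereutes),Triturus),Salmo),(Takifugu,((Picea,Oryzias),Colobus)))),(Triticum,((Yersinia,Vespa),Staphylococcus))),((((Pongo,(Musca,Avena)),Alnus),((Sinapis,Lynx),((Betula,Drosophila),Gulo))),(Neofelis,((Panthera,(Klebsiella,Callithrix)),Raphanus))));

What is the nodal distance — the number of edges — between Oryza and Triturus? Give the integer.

7

The MRCA of Oryza and Triturus is the node subtending (((Zea,Oryza),Papio),((((Glossina,Nyctereutes),Triturus),Salmo),(Takifugu,((Picea,Oryzias),Colobus)))).
From Oryza up to that node: 3 branches. From Triturus up to the same node: 4 branches. Total: 3 + 4 = 7.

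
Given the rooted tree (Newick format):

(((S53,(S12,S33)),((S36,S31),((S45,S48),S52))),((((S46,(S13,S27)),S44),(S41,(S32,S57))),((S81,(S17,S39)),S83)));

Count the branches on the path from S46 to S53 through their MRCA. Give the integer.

The MRCA of S46 and S53 is the root of the tree.
From S46 up to that node: 5 branches. From S53 up to the same node: 3 branches. Total: 5 + 3 = 8.

8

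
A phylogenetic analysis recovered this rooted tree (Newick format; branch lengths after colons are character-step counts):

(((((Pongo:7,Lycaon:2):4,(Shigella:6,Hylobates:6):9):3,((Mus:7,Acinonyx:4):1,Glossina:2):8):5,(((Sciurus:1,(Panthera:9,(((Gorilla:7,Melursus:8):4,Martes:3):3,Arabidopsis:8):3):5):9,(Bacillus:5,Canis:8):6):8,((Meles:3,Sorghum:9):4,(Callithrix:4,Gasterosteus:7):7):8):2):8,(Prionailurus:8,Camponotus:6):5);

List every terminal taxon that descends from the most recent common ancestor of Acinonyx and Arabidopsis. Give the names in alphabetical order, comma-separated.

Acinonyx, Arabidopsis, Bacillus, Callithrix, Canis, Gasterosteus, Glossina, Gorilla, Hylobates, Lycaon, Martes, Meles, Melursus, Mus, Panthera, Pongo, Sciurus, Shigella, Sorghum

Tracing Acinonyx: it sits inside (Mus,Acinonyx).
Tracing Arabidopsis: it sits inside (((Gorilla,Melursus),Martes),Arabidopsis).
The smallest clade enclosing both is ((((Pongo,Lycaon),(Shigella,Hylobates)),((Mus,Acinonyx),Glossina)),(((Sciurus,(Panthera,(((Gorilla,Melursus),Martes),Arabidopsis))),(Bacillus,Canis)),((Meles,Sorghum),(Callithrix,Gasterosteus)))); the answer is its 19 terminal taxa in alphabetical order.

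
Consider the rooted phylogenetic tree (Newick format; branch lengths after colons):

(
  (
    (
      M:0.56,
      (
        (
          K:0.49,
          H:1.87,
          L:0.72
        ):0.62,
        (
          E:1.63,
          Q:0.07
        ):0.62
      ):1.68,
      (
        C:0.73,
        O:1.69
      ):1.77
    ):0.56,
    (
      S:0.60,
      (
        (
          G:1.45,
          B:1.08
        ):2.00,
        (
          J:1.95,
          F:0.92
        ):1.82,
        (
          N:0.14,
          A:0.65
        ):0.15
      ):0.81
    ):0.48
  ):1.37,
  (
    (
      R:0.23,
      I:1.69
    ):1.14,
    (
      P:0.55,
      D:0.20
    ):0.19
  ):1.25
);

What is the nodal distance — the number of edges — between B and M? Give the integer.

6

The MRCA of B and M is the node subtending ((M,((K,H,L),(E,Q)),(C,O)),(S,((G,B),(J,F),(N,A)))).
From B up to that node: 4 branches. From M up to the same node: 2 branches. Total: 4 + 2 = 6.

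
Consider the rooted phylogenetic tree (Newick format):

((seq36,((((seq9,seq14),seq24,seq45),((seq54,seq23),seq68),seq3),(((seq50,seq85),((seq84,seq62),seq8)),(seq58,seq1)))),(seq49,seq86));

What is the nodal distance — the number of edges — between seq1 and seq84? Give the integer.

6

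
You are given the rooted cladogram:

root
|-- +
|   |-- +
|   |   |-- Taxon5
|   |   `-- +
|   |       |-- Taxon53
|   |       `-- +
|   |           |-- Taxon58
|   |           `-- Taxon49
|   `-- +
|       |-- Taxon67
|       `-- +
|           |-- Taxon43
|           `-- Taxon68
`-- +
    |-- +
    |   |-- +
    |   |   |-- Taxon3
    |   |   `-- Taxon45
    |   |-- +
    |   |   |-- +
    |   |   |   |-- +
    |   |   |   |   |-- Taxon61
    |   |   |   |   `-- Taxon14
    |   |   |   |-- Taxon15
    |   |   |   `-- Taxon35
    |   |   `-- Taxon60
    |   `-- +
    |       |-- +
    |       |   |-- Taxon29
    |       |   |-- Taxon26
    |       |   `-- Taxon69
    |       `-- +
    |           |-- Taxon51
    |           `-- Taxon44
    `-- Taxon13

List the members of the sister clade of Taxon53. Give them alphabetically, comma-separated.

Taxon49, Taxon58

Taxon53 attaches to the tree at the node subtending (Taxon53,(Taxon58,Taxon49)).
The other lineage descending from that same node — the sister group — is (Taxon58,Taxon49); its 2 tips in alphabetical order are the answer.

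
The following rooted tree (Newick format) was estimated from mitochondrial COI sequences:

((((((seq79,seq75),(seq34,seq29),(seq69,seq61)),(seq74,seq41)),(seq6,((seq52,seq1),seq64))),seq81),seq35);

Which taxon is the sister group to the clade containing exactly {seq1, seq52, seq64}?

The clade containing exactly {seq1, seq52, seq64} attaches to the tree at the node subtending (seq6,((seq52,seq1),seq64)).
The other lineage descending from that same node — the sister group — is the single tip seq6.

seq6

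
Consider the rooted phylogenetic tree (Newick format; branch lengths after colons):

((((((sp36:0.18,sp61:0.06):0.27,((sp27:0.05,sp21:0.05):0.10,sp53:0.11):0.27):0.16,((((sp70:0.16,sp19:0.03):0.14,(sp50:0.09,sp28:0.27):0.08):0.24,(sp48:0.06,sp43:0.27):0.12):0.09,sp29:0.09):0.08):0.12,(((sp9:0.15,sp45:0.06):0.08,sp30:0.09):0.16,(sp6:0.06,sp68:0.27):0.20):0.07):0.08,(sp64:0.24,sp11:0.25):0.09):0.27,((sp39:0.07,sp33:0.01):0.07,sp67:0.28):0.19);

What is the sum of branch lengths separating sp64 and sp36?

The path runs sp64 → … → MRCA → … → sp36; the MRCA is the node subtending (((((sp36,sp61),((sp27,sp21),sp53)),((((sp70,sp19),(sp50,sp28)),(sp48,sp43)),sp29)),(((sp9,sp45),sp30),(sp6,sp68))),(sp64,sp11)).
Branch lengths along that path: 0.24 + 0.09 + 0.08 + 0.12 + 0.16 + 0.27 + 0.18 = 1.14.

1.14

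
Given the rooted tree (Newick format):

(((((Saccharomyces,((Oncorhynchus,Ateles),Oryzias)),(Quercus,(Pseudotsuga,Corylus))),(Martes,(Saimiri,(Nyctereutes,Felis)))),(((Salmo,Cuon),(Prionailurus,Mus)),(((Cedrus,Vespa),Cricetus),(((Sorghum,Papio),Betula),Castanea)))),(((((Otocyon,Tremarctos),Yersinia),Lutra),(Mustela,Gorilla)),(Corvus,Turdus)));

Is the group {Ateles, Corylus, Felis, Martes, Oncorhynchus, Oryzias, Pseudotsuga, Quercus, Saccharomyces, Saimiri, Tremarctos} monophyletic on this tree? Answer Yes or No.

No

The MRCA of the listed taxa is the root, so the smallest clade containing them is the whole tree.
That clade also contains Betula, Castanea, Cedrus, Corvus, Cricetus, Cuon, Gorilla, Lutra, Mus, Mustela, Nyctereutes, Otocyon, Papio, Prionailurus, Salmo, Sorghum, Turdus, Vespa, Yersinia, which are not in the proposed group, so the group is not monophyletic.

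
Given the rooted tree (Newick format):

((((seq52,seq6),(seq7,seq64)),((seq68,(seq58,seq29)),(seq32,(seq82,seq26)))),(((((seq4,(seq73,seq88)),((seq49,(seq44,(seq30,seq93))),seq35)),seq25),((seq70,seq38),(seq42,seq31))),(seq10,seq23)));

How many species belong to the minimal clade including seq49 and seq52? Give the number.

25

The MRCA of seq49 and seq52 is the root, so the clade is the entire tree.
That clade contains 25 terminal taxa: seq10, seq23, seq25, seq26, seq29, seq30, seq31, seq32, seq35, seq38, seq4, seq42, seq44, seq49, seq52, seq58, seq6, seq64, seq68, seq7, seq70, seq73, seq82, seq88, seq93.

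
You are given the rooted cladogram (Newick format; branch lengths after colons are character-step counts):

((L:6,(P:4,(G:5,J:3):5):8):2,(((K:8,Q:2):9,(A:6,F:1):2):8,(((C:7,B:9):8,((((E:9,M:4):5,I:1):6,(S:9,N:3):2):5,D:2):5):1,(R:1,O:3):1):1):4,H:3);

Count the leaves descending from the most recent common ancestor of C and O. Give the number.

10

The MRCA of C and O is the node subtending (((C,B),((((E,M),I),(S,N)),D)),(R,O)).
That clade contains 10 terminal taxa: B, C, D, E, I, M, N, O, R, S.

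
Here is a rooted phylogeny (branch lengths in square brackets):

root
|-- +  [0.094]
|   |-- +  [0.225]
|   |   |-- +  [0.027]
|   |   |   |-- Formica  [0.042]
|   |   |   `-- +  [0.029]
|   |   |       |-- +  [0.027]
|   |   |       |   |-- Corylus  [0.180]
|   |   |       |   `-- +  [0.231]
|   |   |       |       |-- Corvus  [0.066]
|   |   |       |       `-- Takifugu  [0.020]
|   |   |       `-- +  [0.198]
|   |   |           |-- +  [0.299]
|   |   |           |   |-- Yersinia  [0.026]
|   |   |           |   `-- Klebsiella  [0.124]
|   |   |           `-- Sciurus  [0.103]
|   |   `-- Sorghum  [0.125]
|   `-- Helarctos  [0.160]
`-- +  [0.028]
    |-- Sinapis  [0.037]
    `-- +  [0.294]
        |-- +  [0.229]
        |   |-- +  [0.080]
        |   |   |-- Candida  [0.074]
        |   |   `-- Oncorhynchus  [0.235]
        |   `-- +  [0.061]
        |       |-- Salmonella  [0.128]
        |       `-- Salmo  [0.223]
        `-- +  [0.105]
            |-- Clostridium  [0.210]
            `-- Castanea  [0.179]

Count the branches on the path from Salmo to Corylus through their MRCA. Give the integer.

11

The MRCA of Salmo and Corylus is the root of the tree.
From Salmo up to that node: 5 branches. From Corylus up to the same node: 6 branches. Total: 5 + 6 = 11.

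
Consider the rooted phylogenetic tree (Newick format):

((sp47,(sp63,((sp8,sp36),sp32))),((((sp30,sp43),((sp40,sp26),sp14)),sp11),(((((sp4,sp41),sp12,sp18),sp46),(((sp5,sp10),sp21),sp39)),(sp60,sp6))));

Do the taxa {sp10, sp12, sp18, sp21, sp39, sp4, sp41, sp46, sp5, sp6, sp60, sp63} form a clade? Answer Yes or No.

The MRCA of the listed taxa is the root, so the smallest clade containing them is the whole tree.
That clade also contains sp11, sp14, sp26, sp30, sp32, sp36, sp40, sp43, sp47, sp8, which are not in the proposed group, so the group is not monophyletic.

No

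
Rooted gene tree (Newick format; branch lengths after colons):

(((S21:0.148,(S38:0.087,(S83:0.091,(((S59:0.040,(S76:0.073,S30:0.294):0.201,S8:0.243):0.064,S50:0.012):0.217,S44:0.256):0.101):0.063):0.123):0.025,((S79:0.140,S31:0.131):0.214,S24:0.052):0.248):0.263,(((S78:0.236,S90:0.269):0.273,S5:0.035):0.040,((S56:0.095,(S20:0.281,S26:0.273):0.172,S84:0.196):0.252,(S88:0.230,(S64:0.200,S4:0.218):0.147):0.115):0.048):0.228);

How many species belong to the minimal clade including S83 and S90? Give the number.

22

The MRCA of S83 and S90 is the root, so the clade is the entire tree.
That clade contains 22 terminal taxa: S20, S21, S24, S26, S30, S31, S38, S4, S44, S5, S50, S56, S59, S64, S76, S78, S79, S8, S83, S84, S88, S90.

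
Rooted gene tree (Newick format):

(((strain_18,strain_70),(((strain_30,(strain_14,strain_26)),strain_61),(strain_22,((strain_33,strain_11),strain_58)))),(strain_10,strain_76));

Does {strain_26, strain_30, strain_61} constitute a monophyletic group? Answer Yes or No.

The MRCA of the listed taxa subtends ((strain_30,(strain_14,strain_26)),strain_61).
That clade also contains strain_14, which is not in the proposed group, so the group is not monophyletic.

No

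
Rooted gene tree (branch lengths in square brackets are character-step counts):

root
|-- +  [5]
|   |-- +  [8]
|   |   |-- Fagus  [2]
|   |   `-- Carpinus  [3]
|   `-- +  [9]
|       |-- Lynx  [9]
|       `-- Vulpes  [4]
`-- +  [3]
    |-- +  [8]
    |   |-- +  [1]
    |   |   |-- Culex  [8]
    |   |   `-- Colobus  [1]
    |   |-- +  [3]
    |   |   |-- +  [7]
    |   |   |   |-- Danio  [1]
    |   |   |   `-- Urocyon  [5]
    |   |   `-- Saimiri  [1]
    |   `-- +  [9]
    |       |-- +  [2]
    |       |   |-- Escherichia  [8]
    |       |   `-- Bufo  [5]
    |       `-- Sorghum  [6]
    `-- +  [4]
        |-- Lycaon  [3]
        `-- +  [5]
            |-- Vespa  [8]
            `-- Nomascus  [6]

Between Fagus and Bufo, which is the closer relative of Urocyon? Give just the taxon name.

Bufo

The MRCA of Urocyon and Bufo subtends ((Culex,Colobus),((Danio,Urocyon),Saimiri),((Escherichia,Bufo),Sorghum)) (8 taxa).
The MRCA of Urocyon and Fagus is the root, subtending the entire tree (15 taxa).
The first is nested inside the second, so Urocyon shares a more recent common ancestor with Bufo.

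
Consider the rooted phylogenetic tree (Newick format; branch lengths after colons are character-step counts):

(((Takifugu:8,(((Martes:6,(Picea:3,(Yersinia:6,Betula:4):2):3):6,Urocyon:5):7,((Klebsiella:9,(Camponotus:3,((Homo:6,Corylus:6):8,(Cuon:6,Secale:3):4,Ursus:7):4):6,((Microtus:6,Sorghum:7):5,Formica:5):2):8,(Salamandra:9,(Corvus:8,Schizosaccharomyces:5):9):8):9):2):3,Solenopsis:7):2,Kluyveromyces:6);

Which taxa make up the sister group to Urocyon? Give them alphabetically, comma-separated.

Urocyon attaches to the tree at the node subtending ((Martes,(Picea,(Yersinia,Betula))),Urocyon).
The other lineage descending from that same node — the sister group — is (Martes,(Picea,(Yersinia,Betula))); its 4 tips in alphabetical order are the answer.

Betula, Martes, Picea, Yersinia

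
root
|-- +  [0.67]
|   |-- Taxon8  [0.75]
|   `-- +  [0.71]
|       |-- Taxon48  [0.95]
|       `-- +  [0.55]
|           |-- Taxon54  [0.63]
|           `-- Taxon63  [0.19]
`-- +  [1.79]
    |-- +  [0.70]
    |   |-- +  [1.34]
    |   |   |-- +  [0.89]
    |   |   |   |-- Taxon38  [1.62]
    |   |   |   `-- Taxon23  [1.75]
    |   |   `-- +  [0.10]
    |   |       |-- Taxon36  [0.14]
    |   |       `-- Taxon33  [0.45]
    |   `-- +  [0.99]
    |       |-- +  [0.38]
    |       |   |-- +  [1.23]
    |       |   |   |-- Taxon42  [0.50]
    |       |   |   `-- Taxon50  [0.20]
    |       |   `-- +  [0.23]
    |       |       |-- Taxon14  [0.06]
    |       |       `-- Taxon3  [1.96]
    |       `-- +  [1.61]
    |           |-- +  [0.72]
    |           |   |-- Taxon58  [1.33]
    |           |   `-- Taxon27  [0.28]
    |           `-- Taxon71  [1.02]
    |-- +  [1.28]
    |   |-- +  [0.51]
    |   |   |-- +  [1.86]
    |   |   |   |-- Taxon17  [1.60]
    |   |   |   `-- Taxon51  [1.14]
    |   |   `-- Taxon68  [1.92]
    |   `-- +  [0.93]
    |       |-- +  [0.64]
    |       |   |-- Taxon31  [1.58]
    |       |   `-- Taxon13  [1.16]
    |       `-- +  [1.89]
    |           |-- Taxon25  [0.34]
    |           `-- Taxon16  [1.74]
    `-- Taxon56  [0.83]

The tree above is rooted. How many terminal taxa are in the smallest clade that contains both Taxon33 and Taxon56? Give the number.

The MRCA of Taxon33 and Taxon56 is the node subtending ((((Taxon38,Taxon23),(Taxon36,Taxon33)),(((Taxon42,Taxon50),(Taxon14,Taxon3)),((Taxon58,Taxon27),Taxon71))),(((Taxon17,Taxon51),Taxon68),((Taxon31,Taxon13),(Taxon25,Taxon16))),Taxon56).
That clade contains 19 terminal taxa: Taxon13, Taxon14, Taxon16, Taxon17, Taxon23, Taxon25, Taxon27, Taxon3, Taxon31, Taxon33, Taxon36, Taxon38, Taxon42, Taxon50, Taxon51, Taxon56, Taxon58, Taxon68, Taxon71.

19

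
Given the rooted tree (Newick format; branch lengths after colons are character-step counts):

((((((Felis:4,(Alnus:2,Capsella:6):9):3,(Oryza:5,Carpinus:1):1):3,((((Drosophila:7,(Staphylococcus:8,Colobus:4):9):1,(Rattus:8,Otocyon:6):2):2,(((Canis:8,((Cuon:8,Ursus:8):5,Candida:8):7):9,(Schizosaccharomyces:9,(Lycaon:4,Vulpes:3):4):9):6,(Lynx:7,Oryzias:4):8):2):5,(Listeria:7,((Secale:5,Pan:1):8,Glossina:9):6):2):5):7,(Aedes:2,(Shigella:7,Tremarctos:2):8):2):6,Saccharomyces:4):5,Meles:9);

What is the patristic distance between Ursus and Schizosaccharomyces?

47

The path runs Ursus → … → MRCA → … → Schizosaccharomyces; the MRCA is the node subtending ((Canis,((Cuon,Ursus),Candida)),(Schizosaccharomyces,(Lycaon,Vulpes))).
Branch lengths along that path: 8 + 5 + 7 + 9 + 9 + 9 = 47.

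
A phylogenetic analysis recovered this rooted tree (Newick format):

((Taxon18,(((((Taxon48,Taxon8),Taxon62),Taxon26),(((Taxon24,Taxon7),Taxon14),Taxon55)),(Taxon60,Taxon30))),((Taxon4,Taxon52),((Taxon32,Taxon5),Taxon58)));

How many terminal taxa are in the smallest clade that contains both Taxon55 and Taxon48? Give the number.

The MRCA of Taxon55 and Taxon48 is the node subtending ((((Taxon48,Taxon8),Taxon62),Taxon26),(((Taxon24,Taxon7),Taxon14),Taxon55)).
That clade contains 8 terminal taxa: Taxon14, Taxon24, Taxon26, Taxon48, Taxon55, Taxon62, Taxon7, Taxon8.

8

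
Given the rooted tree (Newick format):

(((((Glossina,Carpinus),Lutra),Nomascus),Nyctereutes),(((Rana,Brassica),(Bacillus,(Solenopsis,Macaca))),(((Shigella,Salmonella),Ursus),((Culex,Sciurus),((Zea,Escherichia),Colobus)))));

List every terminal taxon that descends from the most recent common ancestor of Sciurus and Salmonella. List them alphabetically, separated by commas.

Tracing Sciurus: it sits inside (Culex,Sciurus).
Tracing Salmonella: it sits inside (Shigella,Salmonella).
The smallest clade enclosing both is (((Shigella,Salmonella),Ursus),((Culex,Sciurus),((Zea,Escherichia),Colobus))); the answer is its 8 terminal taxa in alphabetical order.

Colobus, Culex, Escherichia, Salmonella, Sciurus, Shigella, Ursus, Zea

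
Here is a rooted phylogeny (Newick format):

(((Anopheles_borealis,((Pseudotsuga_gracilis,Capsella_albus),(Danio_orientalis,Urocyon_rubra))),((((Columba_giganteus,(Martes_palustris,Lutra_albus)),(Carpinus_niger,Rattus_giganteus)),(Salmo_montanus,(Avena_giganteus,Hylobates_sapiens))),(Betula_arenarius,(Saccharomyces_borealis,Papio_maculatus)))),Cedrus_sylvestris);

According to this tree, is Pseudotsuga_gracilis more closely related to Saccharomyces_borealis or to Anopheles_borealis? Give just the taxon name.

Anopheles_borealis

The MRCA of Pseudotsuga_gracilis and Anopheles_borealis subtends (Anopheles_borealis,((Pseudotsuga_gracilis,Capsella_albus),(Danio_orientalis,Urocyon_rubra))) (5 taxa).
The MRCA of Pseudotsuga_gracilis and Saccharomyces_borealis subtends ((Anopheles_borealis,((Pseudotsuga_gracilis,Capsella_albus),(Danio_orientalis,Urocyon_rubra))),((((Columba_giganteus,(Martes_palustris,Lutra_albus)),(Carpinus_niger,Rattus_giganteus)),(Salmo_montanus,(Avena_giganteus,Hylobates_sapiens))),(Betula_arenarius,(Saccharomyces_borealis,Papio_maculatus)))) (16 taxa).
The first is nested inside the second, so Pseudotsuga_gracilis shares a more recent common ancestor with Anopheles_borealis.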